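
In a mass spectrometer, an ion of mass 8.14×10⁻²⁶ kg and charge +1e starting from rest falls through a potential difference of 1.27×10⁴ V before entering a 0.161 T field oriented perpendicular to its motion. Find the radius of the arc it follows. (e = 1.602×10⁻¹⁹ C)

Acceleration: |q|V = ½mv² ⇒ v = √(2|q|V/m) = √(2·1.602×10⁻¹⁹·1.27×10⁴/8.14×10⁻²⁶) ≈ 2.236×10⁵ m/s.
In the field: r = mv/(|q|B) = (8.14×10⁻²⁶)(2.236×10⁵)/((1.602×10⁻¹⁹)(0.161)) ≈ 0.706 m.

r ≈ 0.706 m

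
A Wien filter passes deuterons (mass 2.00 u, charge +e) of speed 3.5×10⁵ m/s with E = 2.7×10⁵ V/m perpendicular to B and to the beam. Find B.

B = 0.77 T

Balance of forces in the selector: qE = qvB ⇒ B = E/v.
B = 2.7×10⁵/3.5×10⁵ = 0.77 T.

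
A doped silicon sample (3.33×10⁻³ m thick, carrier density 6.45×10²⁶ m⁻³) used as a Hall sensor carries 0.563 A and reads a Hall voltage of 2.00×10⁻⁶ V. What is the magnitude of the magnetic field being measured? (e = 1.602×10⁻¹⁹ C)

B ≈ 1.22 T

From V_H = IB/(n e t), B = V_H n e t / I.
B = (2.00×10⁻⁶)(6.45×10²⁶)(1.602×10⁻¹⁹)(3.33×10⁻³)/0.563 ≈ 1.22 T.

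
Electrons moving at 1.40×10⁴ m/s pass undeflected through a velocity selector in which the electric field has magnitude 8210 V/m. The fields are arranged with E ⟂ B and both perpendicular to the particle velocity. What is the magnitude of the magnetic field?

B = 0.586 T

Balance of forces in the selector: qE = qvB ⇒ B = E/v.
B = 8210/1.40×10⁴ = 0.586 T.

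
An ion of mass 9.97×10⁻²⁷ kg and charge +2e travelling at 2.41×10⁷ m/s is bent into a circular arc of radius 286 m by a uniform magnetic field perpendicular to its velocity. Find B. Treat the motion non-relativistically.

From |q|vB = mv²/r, B = mv/(|q|r).
B = (9.97×10⁻²⁷)(2.41×10⁷)/((3.204×10⁻¹⁹)(286)) ≈ 2.62×10⁻³ T.

B ≈ 2.62×10⁻³ T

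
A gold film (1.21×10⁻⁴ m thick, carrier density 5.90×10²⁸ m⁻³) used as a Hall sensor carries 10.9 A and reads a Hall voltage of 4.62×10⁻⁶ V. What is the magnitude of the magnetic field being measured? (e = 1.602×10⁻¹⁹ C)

B ≈ 0.485 T

From V_H = IB/(n e t), B = V_H n e t / I.
B = (4.62×10⁻⁶)(5.90×10²⁸)(1.602×10⁻¹⁹)(1.21×10⁻⁴)/10.9 ≈ 0.485 T.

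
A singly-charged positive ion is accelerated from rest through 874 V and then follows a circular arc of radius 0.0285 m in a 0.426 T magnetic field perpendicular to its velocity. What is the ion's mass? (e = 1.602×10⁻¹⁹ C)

Combine |q|V = ½mv² and r = mv/(|q|B): eliminate v to get m = qB²r²/(2V).
m = (1.602×10⁻¹⁹)(0.426)²(0.0285)²/(2·874) ≈ 1.35×10⁻²⁶ kg.

m ≈ 1.35×10⁻²⁶ kg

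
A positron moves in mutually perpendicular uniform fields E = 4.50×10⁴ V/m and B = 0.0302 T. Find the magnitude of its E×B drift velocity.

The E×B drift speed is v_d = E/B.
v_d = 4.50×10⁴/0.0302 = 1.49×10⁶ m/s.

v_d ≈ 1.49×10⁶ m/s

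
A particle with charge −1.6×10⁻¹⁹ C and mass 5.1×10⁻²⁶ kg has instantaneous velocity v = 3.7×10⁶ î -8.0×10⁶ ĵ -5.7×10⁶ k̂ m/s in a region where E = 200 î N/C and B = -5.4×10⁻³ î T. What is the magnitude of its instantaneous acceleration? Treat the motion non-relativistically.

v×B = (0, 3.08×10⁴, -4.32×10⁴) N/C.
E + v×B = (200, 3.08×10⁴, -4.32×10⁴) N/C.
F = q(E + v×B) = (−1.6×10⁻¹⁹ C)·(200, 3.08×10⁴, -4.32×10⁴) = (-3.20×10⁻¹⁷, -4.92×10⁻¹⁵, 6.91×10⁻¹⁵) N.
|a| = |F|/m = 8.487×10⁻¹⁵/5.1×10⁻²⁶ ≈ 1.66×10¹¹ m/s².

|a| ≈ 1.66×10¹¹ m/s²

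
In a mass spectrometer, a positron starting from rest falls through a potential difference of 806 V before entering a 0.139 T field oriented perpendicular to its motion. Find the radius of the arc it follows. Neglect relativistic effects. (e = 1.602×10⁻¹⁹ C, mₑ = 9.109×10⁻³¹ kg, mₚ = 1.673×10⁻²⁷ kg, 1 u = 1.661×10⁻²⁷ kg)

Acceleration: |q|V = ½mv² ⇒ v = √(2|q|V/m) = √(2·1.602×10⁻¹⁹·806/9.109×10⁻³¹) ≈ 1.684×10⁷ m/s.
In the field: r = mv/(|q|B) = (9.109×10⁻³¹)(1.684×10⁷)/((1.602×10⁻¹⁹)(0.139)) ≈ 6.89×10⁻⁴ m.

r ≈ 6.89×10⁻⁴ m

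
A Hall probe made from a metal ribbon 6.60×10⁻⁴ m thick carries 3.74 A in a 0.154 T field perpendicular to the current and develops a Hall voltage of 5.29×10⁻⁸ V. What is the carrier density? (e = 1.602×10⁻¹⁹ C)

n ≈ 1.03×10²⁹ m⁻³

From V_H = IB/(n e t), n = IB/(V_H e t).
n = (3.74)(0.154)/((5.29×10⁻⁸)(1.602×10⁻¹⁹)(6.60×10⁻⁴)) ≈ 1.03×10²⁹ m⁻³.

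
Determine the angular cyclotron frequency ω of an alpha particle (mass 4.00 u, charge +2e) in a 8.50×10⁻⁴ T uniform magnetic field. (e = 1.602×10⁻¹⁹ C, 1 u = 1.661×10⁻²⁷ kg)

ω = |q|B/m.
ω = (3.204×10⁻¹⁹)(8.50×10⁻⁴)/6.644×10⁻²⁷ ≈ 4.10×10⁴ rad/s.

ω ≈ 4.10×10⁴ rad/s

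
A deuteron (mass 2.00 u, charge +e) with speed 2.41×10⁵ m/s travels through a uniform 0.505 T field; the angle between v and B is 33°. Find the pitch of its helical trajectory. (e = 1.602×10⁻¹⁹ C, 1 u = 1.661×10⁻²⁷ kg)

v∥ = v cosθ = 2.41×10⁵·cos33° ≈ 2.021×10⁵ m/s.
T = 2πm/(|q|B) = 2π(3.322×10⁻²⁷)/((1.602×10⁻¹⁹)(0.505)) ≈ 2.580×10⁻⁷ s.
pitch = v∥ T = (2.021×10⁵)(2.580×10⁻⁷) ≈ 0.0521 m.

p ≈ 0.0521 m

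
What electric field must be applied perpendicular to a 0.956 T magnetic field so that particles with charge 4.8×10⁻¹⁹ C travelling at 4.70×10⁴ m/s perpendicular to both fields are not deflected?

E = 4.49×10⁴ V/m

For straight-line motion qE = qvB, so E = vB.
E = 4.70×10⁴ × 0.956 = 4.49×10⁴ V/m.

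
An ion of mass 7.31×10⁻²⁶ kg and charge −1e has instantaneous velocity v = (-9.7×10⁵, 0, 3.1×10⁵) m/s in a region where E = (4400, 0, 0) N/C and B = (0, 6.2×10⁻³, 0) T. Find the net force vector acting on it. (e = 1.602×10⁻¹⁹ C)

v×B = (-1920, 0, -6010) N/C.
E + v×B = (2480, 0, -6010) N/C.
F = q(E + v×B) = (−1.602×10⁻¹⁹ C)·(2480, 0, -6010) = (-3.97×10⁻¹⁶, 0, 9.63×10⁻¹⁶) N.

F ≈ (-3.97×10⁻¹⁶, 0, 9.63×10⁻¹⁶) N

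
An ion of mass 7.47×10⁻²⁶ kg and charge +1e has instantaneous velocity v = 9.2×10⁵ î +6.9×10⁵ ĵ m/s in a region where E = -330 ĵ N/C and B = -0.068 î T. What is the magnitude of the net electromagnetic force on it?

|F| ≈ 7.52×10⁻¹⁵ N

v×B = (0, 0, 4.69×10⁴) N/C.
E + v×B = (0, -330, 4.69×10⁴) N/C.
F = q(E + v×B) = (1.602×10⁻¹⁹ C)·(0, -330, 4.69×10⁴) = (0, -5.29×10⁻¹⁷, 7.52×10⁻¹⁵) N.
|F| = 7.52×10⁻¹⁵ N.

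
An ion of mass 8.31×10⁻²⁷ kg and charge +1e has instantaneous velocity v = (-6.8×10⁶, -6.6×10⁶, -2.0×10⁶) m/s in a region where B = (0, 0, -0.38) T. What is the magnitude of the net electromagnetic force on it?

v×B = (2.51×10⁶, -2.58×10⁶, 0) N/C.
F = q v×B = (1.602×10⁻¹⁹ C)·(2.51×10⁶, -2.58×10⁶, 0) = (4.02×10⁻¹³, -4.14×10⁻¹³, 0) N.
|F| = 5.77×10⁻¹³ N.

|F| ≈ 5.77×10⁻¹³ N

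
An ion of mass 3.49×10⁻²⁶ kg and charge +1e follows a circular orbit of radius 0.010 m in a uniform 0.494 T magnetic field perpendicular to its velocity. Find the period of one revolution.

T ≈ 2.77×10⁻⁶ s

The cyclotron period depends only on m, q, B: T = 2πm/(|q|B).
T = 2π(3.49×10⁻²⁶)/((1.602×10⁻¹⁹)(0.494)) ≈ 2.77×10⁻⁶ s.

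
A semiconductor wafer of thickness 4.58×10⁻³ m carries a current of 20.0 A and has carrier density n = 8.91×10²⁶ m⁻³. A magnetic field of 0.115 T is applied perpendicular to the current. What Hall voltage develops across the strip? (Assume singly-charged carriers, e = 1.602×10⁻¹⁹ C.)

V_H ≈ 3.52×10⁻⁶ V

V_H = IB/(n e t).
V_H = (20.0)(0.115)/((8.91×10²⁶)(1.602×10⁻¹⁹)(4.58×10⁻³)) ≈ 3.52×10⁻⁶ V.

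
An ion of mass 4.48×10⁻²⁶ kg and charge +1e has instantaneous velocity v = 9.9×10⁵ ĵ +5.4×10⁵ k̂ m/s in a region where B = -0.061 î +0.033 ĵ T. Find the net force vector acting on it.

F ≈ (-2.85×10⁻¹⁵, -5.28×10⁻¹⁵, 9.67×10⁻¹⁵) N

v×B = (-1.78×10⁴, -3.29×10⁴, 6.04×10⁴) N/C.
F = q v×B = (1.602×10⁻¹⁹ C)·(-1.78×10⁴, -3.29×10⁴, 6.04×10⁴) = (-2.85×10⁻¹⁵, -5.28×10⁻¹⁵, 9.67×10⁻¹⁵) N.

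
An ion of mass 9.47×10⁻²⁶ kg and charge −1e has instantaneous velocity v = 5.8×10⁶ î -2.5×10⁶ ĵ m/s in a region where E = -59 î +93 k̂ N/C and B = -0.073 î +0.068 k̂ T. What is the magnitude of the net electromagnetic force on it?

|F| ≈ 7.48×10⁻¹⁴ N

v×B = (-1.70×10⁵, -3.94×10⁵, -1.82×10⁵) N/C.
E + v×B = (-1.70×10⁵, -3.94×10⁵, -1.82×10⁵) N/C.
F = q(E + v×B) = (−1.602×10⁻¹⁹ C)·(-1.70×10⁵, -3.94×10⁵, -1.82×10⁵) = (2.72×10⁻¹⁴, 6.32×10⁻¹⁴, 2.92×10⁻¹⁴) N.
|F| = 7.48×10⁻¹⁴ N.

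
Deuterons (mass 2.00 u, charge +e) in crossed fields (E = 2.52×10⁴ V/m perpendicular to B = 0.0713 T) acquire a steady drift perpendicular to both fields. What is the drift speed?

The E×B drift speed is v_d = E/B.
v_d = 2.52×10⁴/0.0713 = 3.53×10⁵ m/s.

v_d ≈ 3.53×10⁵ m/s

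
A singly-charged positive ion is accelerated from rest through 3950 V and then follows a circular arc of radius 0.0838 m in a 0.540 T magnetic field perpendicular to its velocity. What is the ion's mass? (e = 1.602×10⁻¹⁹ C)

m ≈ 4.15×10⁻²⁶ kg

Combine |q|V = ½mv² and r = mv/(|q|B): eliminate v to get m = qB²r²/(2V).
m = (1.602×10⁻¹⁹)(0.540)²(0.0838)²/(2·3950) ≈ 4.15×10⁻²⁶ kg.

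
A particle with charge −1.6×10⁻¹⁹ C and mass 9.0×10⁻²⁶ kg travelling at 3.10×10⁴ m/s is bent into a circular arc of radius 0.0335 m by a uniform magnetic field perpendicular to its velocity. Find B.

B ≈ 0.521 T

From |q|vB = mv²/r, B = mv/(|q|r).
B = (9.0×10⁻²⁶)(3.10×10⁴)/((1.6×10⁻¹⁹)(0.0335)) ≈ 0.521 T.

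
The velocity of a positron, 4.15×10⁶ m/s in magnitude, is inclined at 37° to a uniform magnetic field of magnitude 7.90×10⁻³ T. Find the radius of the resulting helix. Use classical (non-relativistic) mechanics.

v⊥ = v sinθ = 4.15×10⁶·sin37° ≈ 2.498×10⁶ m/s.
r = m v⊥/(|q|B) = (9.109×10⁻³¹)(2.498×10⁶)/((1.602×10⁻¹⁹)(7.90×10⁻³)) ≈ 1.80×10⁻³ m.

r ≈ 1.80×10⁻³ m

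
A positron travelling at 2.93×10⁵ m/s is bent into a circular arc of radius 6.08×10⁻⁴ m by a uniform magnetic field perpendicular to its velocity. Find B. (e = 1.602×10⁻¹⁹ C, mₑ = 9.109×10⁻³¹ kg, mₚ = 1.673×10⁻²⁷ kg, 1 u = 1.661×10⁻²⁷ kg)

B ≈ 2.74×10⁻³ T

From |q|vB = mv²/r, B = mv/(|q|r).
B = (9.109×10⁻³¹)(2.93×10⁵)/((1.602×10⁻¹⁹)(6.08×10⁻⁴)) ≈ 2.74×10⁻³ T.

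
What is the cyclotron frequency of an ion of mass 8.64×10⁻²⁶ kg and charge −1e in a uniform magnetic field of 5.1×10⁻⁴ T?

f = |q|B/(2πm).
f = (1.602×10⁻¹⁹)(5.1×10⁻⁴)/(2π·8.64×10⁻²⁶) ≈ 150 Hz.

f ≈ 150 Hz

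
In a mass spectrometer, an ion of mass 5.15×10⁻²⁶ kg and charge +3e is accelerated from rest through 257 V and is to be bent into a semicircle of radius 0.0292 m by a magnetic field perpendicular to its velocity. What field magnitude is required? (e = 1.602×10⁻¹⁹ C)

v = √(2|q|V/m) = √(2·4.806×10⁻¹⁹·257/5.15×10⁻²⁶) ≈ 6.926×10⁴ m/s.
B = mv/(|q|r) = (5.15×10⁻²⁶)(6.926×10⁴)/((4.806×10⁻¹⁹)(0.0292)) ≈ 0.254 T.

B ≈ 0.254 T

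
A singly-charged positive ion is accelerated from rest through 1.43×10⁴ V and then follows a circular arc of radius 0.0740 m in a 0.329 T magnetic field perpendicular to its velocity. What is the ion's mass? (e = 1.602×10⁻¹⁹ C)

m ≈ 3.32×10⁻²⁷ kg

Combine |q|V = ½mv² and r = mv/(|q|B): eliminate v to get m = qB²r²/(2V).
m = (1.602×10⁻¹⁹)(0.329)²(0.0740)²/(2·1.43×10⁴) ≈ 3.32×10⁻²⁷ kg.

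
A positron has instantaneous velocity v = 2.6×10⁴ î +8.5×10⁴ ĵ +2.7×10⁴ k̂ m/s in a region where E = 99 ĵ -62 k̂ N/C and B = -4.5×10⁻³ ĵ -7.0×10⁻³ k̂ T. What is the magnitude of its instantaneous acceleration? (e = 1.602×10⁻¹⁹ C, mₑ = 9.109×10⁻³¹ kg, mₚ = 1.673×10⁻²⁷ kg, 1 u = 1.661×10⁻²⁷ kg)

|a| ≈ 1.02×10¹⁴ m/s²

v×B = (-474, 182, -117) N/C.
E + v×B = (-474, 281, -179) N/C.
F = q(E + v×B) = (1.602×10⁻¹⁹ C)·(-474, 281, -179) = (-7.59×10⁻¹⁷, 4.50×10⁻¹⁷, -2.87×10⁻¹⁷) N.
|a| = |F|/m = 9.275×10⁻¹⁷/9.109×10⁻³¹ ≈ 1.02×10¹⁴ m/s².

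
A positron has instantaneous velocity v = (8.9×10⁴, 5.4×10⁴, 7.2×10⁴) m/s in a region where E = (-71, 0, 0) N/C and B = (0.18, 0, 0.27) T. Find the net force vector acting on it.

F ≈ (2.32×10⁻¹⁵, -1.77×10⁻¹⁵, -1.56×10⁻¹⁵) N

v×B = (1.46×10⁴, -1.11×10⁴, -9720) N/C.
E + v×B = (1.45×10⁴, -1.11×10⁴, -9720) N/C.
F = q(E + v×B) = (1.602×10⁻¹⁹ C)·(1.45×10⁴, -1.11×10⁴, -9720) = (2.32×10⁻¹⁵, -1.77×10⁻¹⁵, -1.56×10⁻¹⁵) N.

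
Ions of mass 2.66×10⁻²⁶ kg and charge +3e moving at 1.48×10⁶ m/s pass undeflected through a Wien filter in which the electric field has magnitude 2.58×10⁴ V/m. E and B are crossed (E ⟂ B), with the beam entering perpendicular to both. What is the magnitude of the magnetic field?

Balance of forces in the selector: qE = qvB ⇒ B = E/v.
B = 2.58×10⁴/1.48×10⁶ = 0.0174 T.

B = 0.0174 T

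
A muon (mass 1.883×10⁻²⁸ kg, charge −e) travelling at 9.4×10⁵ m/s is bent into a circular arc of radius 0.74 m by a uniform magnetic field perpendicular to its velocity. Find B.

From |q|vB = mv²/r, B = mv/(|q|r).
B = (1.883×10⁻²⁸)(9.4×10⁵)/((1.602×10⁻¹⁹)(0.74)) ≈ 1.5×10⁻³ T.

B ≈ 1.5×10⁻³ T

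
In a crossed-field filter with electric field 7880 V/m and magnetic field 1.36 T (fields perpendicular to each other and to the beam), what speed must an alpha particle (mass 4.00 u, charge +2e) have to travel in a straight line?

v = 5790 m/s

Zero net Lorentz force requires |qE| = |q v×B|, i.e. E = vB.
v = E/B = 7880/1.36 = 5790 m/s.
The result is independent of the particle's charge and mass.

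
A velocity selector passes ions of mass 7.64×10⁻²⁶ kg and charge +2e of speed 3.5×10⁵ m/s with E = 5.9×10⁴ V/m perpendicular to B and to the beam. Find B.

Balance of forces in the selector: qE = qvB ⇒ B = E/v.
B = 5.9×10⁴/3.5×10⁵ = 0.17 T.

B = 0.17 T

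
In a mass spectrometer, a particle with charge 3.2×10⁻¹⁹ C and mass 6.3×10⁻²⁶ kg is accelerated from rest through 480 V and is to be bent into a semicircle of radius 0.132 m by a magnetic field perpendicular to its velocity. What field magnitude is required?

v = √(2|q|V/m) = √(2·3.2×10⁻¹⁹·480/6.3×10⁻²⁶) ≈ 6.983×10⁴ m/s.
B = mv/(|q|r) = (6.3×10⁻²⁶)(6.983×10⁴)/((3.2×10⁻¹⁹)(0.132)) ≈ 0.104 T.

B ≈ 0.104 T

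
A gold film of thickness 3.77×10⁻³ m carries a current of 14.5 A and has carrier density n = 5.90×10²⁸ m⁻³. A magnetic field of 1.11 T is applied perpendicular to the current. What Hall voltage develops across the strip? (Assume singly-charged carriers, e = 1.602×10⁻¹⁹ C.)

V_H ≈ 4.52×10⁻⁷ V

V_H = IB/(n e t).
V_H = (14.5)(1.11)/((5.90×10²⁸)(1.602×10⁻¹⁹)(3.77×10⁻³)) ≈ 4.52×10⁻⁷ V.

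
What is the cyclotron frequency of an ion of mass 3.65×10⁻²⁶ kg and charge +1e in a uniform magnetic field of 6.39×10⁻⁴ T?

f ≈ 446 Hz

f = |q|B/(2πm).
f = (1.602×10⁻¹⁹)(6.39×10⁻⁴)/(2π·3.65×10⁻²⁶) ≈ 446 Hz.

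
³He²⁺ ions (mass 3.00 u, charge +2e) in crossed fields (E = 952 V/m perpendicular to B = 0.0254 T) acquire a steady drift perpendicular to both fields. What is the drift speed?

The steady drift has the magnetic force balancing the electric force, so v_d = E/B.
v_d = 952/0.0254 = 3.75×10⁴ m/s.

v_d ≈ 3.75×10⁴ m/s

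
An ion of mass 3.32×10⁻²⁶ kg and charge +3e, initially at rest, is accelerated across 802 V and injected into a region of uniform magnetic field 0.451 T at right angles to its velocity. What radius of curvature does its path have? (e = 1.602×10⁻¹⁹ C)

Acceleration: |q|V = ½mv² ⇒ v = √(2|q|V/m) = √(2·4.806×10⁻¹⁹·802/3.32×10⁻²⁶) ≈ 1.524×10⁵ m/s.
In the field: r = mv/(|q|B) = (3.32×10⁻²⁶)(1.524×10⁵)/((4.806×10⁻¹⁹)(0.451)) ≈ 0.0233 m.

r ≈ 0.0233 m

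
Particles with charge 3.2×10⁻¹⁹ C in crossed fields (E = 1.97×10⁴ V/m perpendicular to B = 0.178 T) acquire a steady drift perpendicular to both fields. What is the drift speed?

The E×B drift speed is v_d = E/B.
v_d = 1.97×10⁴/0.178 = 1.11×10⁵ m/s.

v_d ≈ 1.11×10⁵ m/s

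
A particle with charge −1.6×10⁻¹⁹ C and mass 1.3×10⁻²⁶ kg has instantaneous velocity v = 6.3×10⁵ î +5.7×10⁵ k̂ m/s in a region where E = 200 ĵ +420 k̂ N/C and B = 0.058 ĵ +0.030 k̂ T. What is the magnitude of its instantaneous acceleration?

v×B = (-3.31×10⁴, -1.89×10⁴, 3.65×10⁴) N/C.
E + v×B = (-3.31×10⁴, -1.87×10⁴, 3.70×10⁴) N/C.
F = q(E + v×B) = (−1.6×10⁻¹⁹ C)·(-3.31×10⁴, -1.87×10⁴, 3.70×10⁴) = (5.29×10⁻¹⁵, 2.99×10⁻¹⁵, -5.91×10⁻¹⁵) N.
|a| = |F|/m = 8.480×10⁻¹⁵/1.3×10⁻²⁶ ≈ 6.52×10¹¹ m/s².

|a| ≈ 6.52×10¹¹ m/s²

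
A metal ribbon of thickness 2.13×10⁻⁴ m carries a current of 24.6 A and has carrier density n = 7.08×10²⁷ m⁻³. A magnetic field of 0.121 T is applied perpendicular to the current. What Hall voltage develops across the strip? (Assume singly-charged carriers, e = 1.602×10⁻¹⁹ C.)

V_H ≈ 1.23×10⁻⁵ V

V_H = IB/(n e t).
V_H = (24.6)(0.121)/((7.08×10²⁷)(1.602×10⁻¹⁹)(2.13×10⁻⁴)) ≈ 1.23×10⁻⁵ V.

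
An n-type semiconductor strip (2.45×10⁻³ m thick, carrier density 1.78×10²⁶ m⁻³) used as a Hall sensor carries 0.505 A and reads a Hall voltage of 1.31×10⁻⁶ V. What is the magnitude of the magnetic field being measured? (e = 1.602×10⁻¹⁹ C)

From V_H = IB/(n e t), B = V_H n e t / I.
B = (1.31×10⁻⁶)(1.78×10²⁶)(1.602×10⁻¹⁹)(2.45×10⁻³)/0.505 ≈ 0.181 T.

B ≈ 0.181 T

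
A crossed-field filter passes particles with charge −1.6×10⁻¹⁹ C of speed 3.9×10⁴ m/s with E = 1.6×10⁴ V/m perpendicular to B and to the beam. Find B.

Balance of forces in the selector: qE = qvB ⇒ B = E/v.
B = 1.6×10⁴/3.9×10⁴ = 0.41 T.

B = 0.41 T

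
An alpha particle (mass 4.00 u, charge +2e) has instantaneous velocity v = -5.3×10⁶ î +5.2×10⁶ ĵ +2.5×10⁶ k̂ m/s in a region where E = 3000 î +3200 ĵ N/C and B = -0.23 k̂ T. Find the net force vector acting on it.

F ≈ (-3.82×10⁻¹³, -3.90×10⁻¹³, 0) N

v×B = (-1.20×10⁶, -1.22×10⁶, 0) N/C.
E + v×B = (-1.19×10⁶, -1.22×10⁶, 0) N/C.
F = q(E + v×B) = (3.204×10⁻¹⁹ C)·(-1.19×10⁶, -1.22×10⁶, 0) = (-3.82×10⁻¹³, -3.90×10⁻¹³, 0) N.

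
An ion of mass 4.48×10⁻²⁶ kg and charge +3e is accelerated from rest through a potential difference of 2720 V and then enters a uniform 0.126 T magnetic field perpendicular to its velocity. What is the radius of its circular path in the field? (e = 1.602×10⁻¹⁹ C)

r ≈ 0.179 m

Acceleration: |q|V = ½mv² ⇒ v = √(2|q|V/m) = √(2·4.806×10⁻¹⁹·2720/4.48×10⁻²⁶) ≈ 2.416×10⁵ m/s.
In the field: r = mv/(|q|B) = (4.48×10⁻²⁶)(2.416×10⁵)/((4.806×10⁻¹⁹)(0.126)) ≈ 0.179 m.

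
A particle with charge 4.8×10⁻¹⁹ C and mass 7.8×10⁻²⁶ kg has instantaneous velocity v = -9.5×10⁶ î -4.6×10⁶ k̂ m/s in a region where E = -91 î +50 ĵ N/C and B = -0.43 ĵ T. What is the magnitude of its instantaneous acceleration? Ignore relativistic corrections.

|a| ≈ 2.79×10¹³ m/s²

v×B = (-1.98×10⁶, 0, 4.08×10⁶) N/C.
E + v×B = (-1.98×10⁶, 50.0, 4.08×10⁶) N/C.
F = q(E + v×B) = (4.8×10⁻¹⁹ C)·(-1.98×10⁶, 50.0, 4.08×10⁶) = (-9.49×10⁻¹³, 2.40×10⁻¹⁷, 1.96×10⁻¹²) N.
|a| = |F|/m = 2.179×10⁻¹²/7.8×10⁻²⁶ ≈ 2.79×10¹³ m/s².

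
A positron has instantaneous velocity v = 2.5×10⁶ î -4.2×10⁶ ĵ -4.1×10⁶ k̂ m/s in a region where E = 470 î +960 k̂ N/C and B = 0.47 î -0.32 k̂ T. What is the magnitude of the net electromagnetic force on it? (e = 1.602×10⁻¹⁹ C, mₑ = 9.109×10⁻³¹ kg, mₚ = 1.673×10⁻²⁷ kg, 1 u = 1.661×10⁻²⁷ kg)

|F| ≈ 4.23×10⁻¹³ N

v×B = (1.34×10⁶, -1.13×10⁶, 1.97×10⁶) N/C.
E + v×B = (1.34×10⁶, -1.13×10⁶, 1.97×10⁶) N/C.
F = q(E + v×B) = (1.602×10⁻¹⁹ C)·(1.34×10⁶, -1.13×10⁶, 1.97×10⁶) = (2.15×10⁻¹³, -1.81×10⁻¹³, 3.16×10⁻¹³) N.
|F| = 4.23×10⁻¹³ N.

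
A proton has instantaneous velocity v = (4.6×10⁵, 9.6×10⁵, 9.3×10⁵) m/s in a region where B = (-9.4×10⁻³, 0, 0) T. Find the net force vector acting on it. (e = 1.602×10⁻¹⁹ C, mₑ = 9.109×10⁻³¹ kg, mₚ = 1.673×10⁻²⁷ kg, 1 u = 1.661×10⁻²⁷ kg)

v×B = (0, -8740, 9020) N/C.
F = q v×B = (1.602×10⁻¹⁹ C)·(0, -8740, 9020) = (0, -1.40×10⁻¹⁵, 1.45×10⁻¹⁵) N.

F ≈ (0, -1.40×10⁻¹⁵, 1.45×10⁻¹⁵) N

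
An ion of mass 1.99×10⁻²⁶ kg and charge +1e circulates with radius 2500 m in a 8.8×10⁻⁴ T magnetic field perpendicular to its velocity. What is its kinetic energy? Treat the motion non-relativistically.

v = |q|Br/m, then KE = ½mv² = (qBr)²/(2m).
v = (1.602×10⁻¹⁹)(8.8×10⁻⁴)(2500)/1.99×10⁻²⁶ ≈ 1.771×10⁷ m/s.
KE = ½(1.99×10⁻²⁶)(1.771×10⁷)² ≈ 3.1×10⁻¹² J = 1.9×10⁷ eV.

KE ≈ 1.9×10⁷ eV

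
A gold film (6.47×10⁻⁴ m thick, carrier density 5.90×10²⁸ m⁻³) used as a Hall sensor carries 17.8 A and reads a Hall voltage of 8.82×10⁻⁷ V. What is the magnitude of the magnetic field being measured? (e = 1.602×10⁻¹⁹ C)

B ≈ 0.303 T

From V_H = IB/(n e t), B = V_H n e t / I.
B = (8.82×10⁻⁷)(5.90×10²⁸)(1.602×10⁻¹⁹)(6.47×10⁻⁴)/17.8 ≈ 0.303 T.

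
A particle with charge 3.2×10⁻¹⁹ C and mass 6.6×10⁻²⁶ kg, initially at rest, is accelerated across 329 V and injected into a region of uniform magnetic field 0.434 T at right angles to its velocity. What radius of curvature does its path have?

Acceleration: |q|V = ½mv² ⇒ v = √(2|q|V/m) = √(2·3.2×10⁻¹⁹·329/6.6×10⁻²⁶) ≈ 5.648×10⁴ m/s.
In the field: r = mv/(|q|B) = (6.6×10⁻²⁶)(5.648×10⁴)/((3.2×10⁻¹⁹)(0.434)) ≈ 0.0268 m.

r ≈ 0.0268 m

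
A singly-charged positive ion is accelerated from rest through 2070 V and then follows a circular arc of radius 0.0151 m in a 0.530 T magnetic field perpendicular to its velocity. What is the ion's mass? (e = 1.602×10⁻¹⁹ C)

m ≈ 2.48×10⁻²⁷ kg

Combine |q|V = ½mv² and r = mv/(|q|B): eliminate v to get m = qB²r²/(2V).
m = (1.602×10⁻¹⁹)(0.530)²(0.0151)²/(2·2070) ≈ 2.48×10⁻²⁷ kg.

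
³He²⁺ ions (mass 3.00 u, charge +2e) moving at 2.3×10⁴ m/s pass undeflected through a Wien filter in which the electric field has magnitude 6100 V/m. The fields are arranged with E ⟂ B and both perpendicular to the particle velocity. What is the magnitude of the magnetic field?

Balance of forces in the selector: qE = qvB ⇒ B = E/v.
B = 6100/2.3×10⁴ = 0.27 T.

B = 0.27 T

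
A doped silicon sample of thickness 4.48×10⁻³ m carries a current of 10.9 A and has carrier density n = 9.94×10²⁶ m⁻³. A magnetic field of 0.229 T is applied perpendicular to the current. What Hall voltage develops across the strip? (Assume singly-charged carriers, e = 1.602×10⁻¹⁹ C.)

V_H = IB/(n e t).
V_H = (10.9)(0.229)/((9.94×10²⁶)(1.602×10⁻¹⁹)(4.48×10⁻³)) ≈ 3.50×10⁻⁶ V.

V_H ≈ 3.50×10⁻⁶ V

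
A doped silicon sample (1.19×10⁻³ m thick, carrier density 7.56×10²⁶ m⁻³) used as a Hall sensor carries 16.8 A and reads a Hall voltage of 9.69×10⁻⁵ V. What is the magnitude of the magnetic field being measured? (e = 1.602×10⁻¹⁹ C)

From V_H = IB/(n e t), B = V_H n e t / I.
B = (9.69×10⁻⁵)(7.56×10²⁶)(1.602×10⁻¹⁹)(1.19×10⁻³)/16.8 ≈ 0.831 T.

B ≈ 0.831 T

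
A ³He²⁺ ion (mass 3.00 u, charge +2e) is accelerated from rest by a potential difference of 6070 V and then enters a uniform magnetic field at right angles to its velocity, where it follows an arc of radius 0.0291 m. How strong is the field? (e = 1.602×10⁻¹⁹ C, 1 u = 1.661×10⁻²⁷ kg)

B ≈ 0.472 T

v = √(2|q|V/m) = √(2·3.204×10⁻¹⁹·6070/4.983×10⁻²⁷) ≈ 8.835×10⁵ m/s.
B = mv/(|q|r) = (4.983×10⁻²⁷)(8.835×10⁵)/((3.204×10⁻¹⁹)(0.0291)) ≈ 0.472 T.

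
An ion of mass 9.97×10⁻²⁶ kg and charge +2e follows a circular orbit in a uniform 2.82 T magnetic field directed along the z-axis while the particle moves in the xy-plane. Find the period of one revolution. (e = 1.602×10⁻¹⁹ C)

The cyclotron period depends only on m, q, B: T = 2πm/(|q|B).
T = 2π(9.97×10⁻²⁶)/((3.204×10⁻¹⁹)(2.82)) ≈ 6.93×10⁻⁷ s.

T ≈ 6.93×10⁻⁷ s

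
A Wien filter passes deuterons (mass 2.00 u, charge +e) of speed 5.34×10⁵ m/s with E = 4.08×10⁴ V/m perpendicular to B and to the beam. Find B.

B = 0.0764 T

Balance of forces in the selector: qE = qvB ⇒ B = E/v.
B = 4.08×10⁴/5.34×10⁵ = 0.0764 T.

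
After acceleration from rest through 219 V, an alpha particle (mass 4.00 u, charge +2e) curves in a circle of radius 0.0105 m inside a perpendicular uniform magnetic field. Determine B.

v = √(2|q|V/m) = √(2·3.204×10⁻¹⁹·219/6.644×10⁻²⁷) ≈ 1.453×10⁵ m/s.
B = mv/(|q|r) = (6.644×10⁻²⁷)(1.453×10⁵)/((3.204×10⁻¹⁹)(0.0105)) ≈ 0.287 T.

B ≈ 0.287 T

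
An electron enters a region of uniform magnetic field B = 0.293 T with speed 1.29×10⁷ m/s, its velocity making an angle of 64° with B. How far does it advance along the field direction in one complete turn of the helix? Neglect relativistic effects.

v∥ = v cosθ = 1.29×10⁷·cos64° ≈ 5.655×10⁶ m/s.
T = 2πm/(|q|B) = 2π(9.109×10⁻³¹)/((1.602×10⁻¹⁹)(0.293)) ≈ 1.219×10⁻¹⁰ s.
pitch = v∥ T = (5.655×10⁶)(1.219×10⁻¹⁰) ≈ 6.90×10⁻⁴ m.

p ≈ 6.90×10⁻⁴ m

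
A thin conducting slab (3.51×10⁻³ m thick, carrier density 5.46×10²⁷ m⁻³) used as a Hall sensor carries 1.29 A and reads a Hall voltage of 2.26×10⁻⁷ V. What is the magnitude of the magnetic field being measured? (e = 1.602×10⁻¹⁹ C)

B ≈ 0.538 T

From V_H = IB/(n e t), B = V_H n e t / I.
B = (2.26×10⁻⁷)(5.46×10²⁷)(1.602×10⁻¹⁹)(3.51×10⁻³)/1.29 ≈ 0.538 T.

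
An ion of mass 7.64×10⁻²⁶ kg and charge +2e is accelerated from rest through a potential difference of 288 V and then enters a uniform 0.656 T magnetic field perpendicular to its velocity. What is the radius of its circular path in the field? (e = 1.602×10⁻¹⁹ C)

Acceleration: |q|V = ½mv² ⇒ v = √(2|q|V/m) = √(2·3.204×10⁻¹⁹·288/7.64×10⁻²⁶) ≈ 4.915×10⁴ m/s.
In the field: r = mv/(|q|B) = (7.64×10⁻²⁶)(4.915×10⁴)/((3.204×10⁻¹⁹)(0.656)) ≈ 0.0179 m.

r ≈ 0.0179 m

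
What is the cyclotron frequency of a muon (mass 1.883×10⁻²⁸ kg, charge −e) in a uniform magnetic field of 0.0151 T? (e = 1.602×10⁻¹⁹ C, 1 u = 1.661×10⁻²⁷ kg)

f ≈ 2.04×10⁶ Hz

f = |q|B/(2πm).
f = (1.602×10⁻¹⁹)(0.0151)/(2π·1.883×10⁻²⁸) ≈ 2.04×10⁶ Hz.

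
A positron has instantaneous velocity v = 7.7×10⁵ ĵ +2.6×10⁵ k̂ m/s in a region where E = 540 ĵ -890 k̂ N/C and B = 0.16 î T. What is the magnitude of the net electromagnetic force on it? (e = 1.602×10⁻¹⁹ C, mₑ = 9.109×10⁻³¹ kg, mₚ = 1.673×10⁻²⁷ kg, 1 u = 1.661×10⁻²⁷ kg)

|F| ≈ 2.10×10⁻¹⁴ N

v×B = (0, 4.16×10⁴, -1.23×10⁵) N/C.
E + v×B = (0, 4.21×10⁴, -1.24×10⁵) N/C.
F = q(E + v×B) = (1.602×10⁻¹⁹ C)·(0, 4.21×10⁴, -1.24×10⁵) = (0, 6.75×10⁻¹⁵, -1.99×10⁻¹⁴) N.
|F| = 2.10×10⁻¹⁴ N.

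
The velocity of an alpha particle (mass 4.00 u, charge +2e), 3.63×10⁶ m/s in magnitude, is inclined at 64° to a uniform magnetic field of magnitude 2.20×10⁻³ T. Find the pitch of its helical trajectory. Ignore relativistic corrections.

p ≈ 94.2 m

v∥ = v cosθ = 3.63×10⁶·cos64° ≈ 1.591×10⁶ m/s.
T = 2πm/(|q|B) = 2π(6.644×10⁻²⁷)/((3.204×10⁻¹⁹)(2.20×10⁻³)) ≈ 5.922×10⁻⁵ s.
pitch = v∥ T = (1.591×10⁶)(5.922×10⁻⁵) ≈ 94.2 m.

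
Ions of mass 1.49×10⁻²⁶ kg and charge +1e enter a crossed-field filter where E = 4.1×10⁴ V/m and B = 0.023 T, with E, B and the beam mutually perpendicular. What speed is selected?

v = 1.8×10⁶ m/s

For undeflected motion the electric and magnetic forces balance: qE = qvB.
v = E/B = 4.1×10⁴/0.023 = 1.8×10⁶ m/s.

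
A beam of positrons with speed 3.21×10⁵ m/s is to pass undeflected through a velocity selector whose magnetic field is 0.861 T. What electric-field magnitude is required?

E = 2.76×10⁵ V/m

For straight-line motion qE = qvB, so E = vB.
E = 3.21×10⁵ × 0.861 = 2.76×10⁵ V/m.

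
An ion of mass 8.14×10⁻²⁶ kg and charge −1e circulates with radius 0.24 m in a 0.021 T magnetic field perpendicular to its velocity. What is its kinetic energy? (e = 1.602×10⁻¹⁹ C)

KE ≈ 4.0×10⁻¹⁸ J

v = |q|Br/m, then KE = ½mv² = (qBr)²/(2m).
v = (1.602×10⁻¹⁹)(0.021)(0.24)/8.14×10⁻²⁶ ≈ 9919 m/s.
KE = ½(8.14×10⁻²⁶)(9919)² ≈ 4.0×10⁻¹⁸ J.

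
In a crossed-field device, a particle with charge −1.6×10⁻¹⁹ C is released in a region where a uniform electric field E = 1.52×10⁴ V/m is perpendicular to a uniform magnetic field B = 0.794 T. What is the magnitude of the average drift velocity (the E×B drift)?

v_d ≈ 1.91×10⁴ m/s

The steady drift has the magnetic force balancing the electric force, so v_d = E/B.
v_d = 1.52×10⁴/0.794 = 1.91×10⁴ m/s.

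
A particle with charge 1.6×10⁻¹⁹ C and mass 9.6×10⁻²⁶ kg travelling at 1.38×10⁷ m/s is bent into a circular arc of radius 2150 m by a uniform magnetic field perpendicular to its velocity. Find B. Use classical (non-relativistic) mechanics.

From |q|vB = mv²/r, B = mv/(|q|r).
B = (9.6×10⁻²⁶)(1.38×10⁷)/((1.6×10⁻¹⁹)(2150)) ≈ 3.85×10⁻³ T.

B ≈ 3.85×10⁻³ T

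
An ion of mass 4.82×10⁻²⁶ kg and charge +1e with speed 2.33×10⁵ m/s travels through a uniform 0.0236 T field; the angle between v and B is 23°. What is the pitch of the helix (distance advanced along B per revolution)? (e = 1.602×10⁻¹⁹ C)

v∥ = v cosθ = 2.33×10⁵·cos23° ≈ 2.145×10⁵ m/s.
T = 2πm/(|q|B) = 2π(4.82×10⁻²⁶)/((1.602×10⁻¹⁹)(0.0236)) ≈ 8.010×10⁻⁵ s.
pitch = v∥ T = (2.145×10⁵)(8.010×10⁻⁵) ≈ 17.2 m.

p ≈ 17.2 m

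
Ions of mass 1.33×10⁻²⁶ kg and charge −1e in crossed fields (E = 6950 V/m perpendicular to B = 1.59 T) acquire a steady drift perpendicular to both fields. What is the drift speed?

v_d ≈ 4370 m/s

In crossed fields the guiding centre drifts at v_d = |E×B|/B² = E/B, independent of charge and mass.
v_d = 6950/1.59 = 4370 m/s.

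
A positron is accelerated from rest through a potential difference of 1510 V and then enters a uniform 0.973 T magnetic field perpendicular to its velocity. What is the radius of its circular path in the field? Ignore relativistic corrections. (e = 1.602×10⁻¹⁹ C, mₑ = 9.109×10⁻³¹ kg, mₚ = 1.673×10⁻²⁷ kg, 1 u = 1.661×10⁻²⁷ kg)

Acceleration: |q|V = ½mv² ⇒ v = √(2|q|V/m) = √(2·1.602×10⁻¹⁹·1510/9.109×10⁻³¹) ≈ 2.305×10⁷ m/s.
In the field: r = mv/(|q|B) = (9.109×10⁻³¹)(2.305×10⁷)/((1.602×10⁻¹⁹)(0.973)) ≈ 1.35×10⁻⁴ m.

r ≈ 1.35×10⁻⁴ m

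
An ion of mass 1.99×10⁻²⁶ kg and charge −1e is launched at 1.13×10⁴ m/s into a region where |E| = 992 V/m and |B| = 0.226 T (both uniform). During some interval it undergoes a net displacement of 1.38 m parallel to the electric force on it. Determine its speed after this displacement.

B does no work; ΔKE = |q|E d.
½mv_f² = ½mv₀² + |q|Ed = ½(1.99×10⁻²⁶)(1.13×10⁴)² + (1.602×10⁻¹⁹)(992)(1.38) ≈ 1.271×10⁻¹⁸ J + 2.193×10⁻¹⁶ J ≈ 2.206×10⁻¹⁶ J.
v_f = √(2·2.206×10⁻¹⁶/1.99×10⁻²⁶) ≈ 1.49×10⁵ m/s.

v_f ≈ 1.49×10⁵ m/s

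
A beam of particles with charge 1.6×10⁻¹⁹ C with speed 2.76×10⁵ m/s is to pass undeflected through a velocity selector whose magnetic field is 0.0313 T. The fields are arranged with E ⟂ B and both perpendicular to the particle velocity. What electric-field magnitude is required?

For straight-line motion qE = qvB, so E = vB.
E = 2.76×10⁵ × 0.0313 = 8640 V/m.

E = 8640 V/m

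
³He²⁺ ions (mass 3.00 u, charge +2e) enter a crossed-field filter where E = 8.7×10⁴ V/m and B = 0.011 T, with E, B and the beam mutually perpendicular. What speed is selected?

Zero net Lorentz force requires |qE| = |q v×B|, i.e. E = vB.
v = E/B = 8.7×10⁴/0.011 = 7.9×10⁶ m/s.

v = 7.9×10⁶ m/s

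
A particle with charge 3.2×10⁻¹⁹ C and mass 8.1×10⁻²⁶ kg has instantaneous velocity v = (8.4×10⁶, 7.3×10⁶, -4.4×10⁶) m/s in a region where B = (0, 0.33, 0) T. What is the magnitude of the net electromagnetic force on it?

|F| ≈ 1.00×10⁻¹² N

v×B = (1.45×10⁶, 0, 2.77×10⁶) N/C.
F = q v×B = (3.2×10⁻¹⁹ C)·(1.45×10⁶, 0, 2.77×10⁶) = (4.65×10⁻¹³, 0, 8.87×10⁻¹³) N.
|F| = 1.00×10⁻¹² N.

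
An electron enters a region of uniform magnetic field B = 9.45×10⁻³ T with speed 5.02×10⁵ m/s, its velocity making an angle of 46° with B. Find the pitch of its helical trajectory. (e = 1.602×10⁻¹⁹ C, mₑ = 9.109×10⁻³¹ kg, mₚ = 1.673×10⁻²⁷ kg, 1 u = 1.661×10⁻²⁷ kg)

v∥ = v cosθ = 5.02×10⁵·cos46° ≈ 3.487×10⁵ m/s.
T = 2πm/(|q|B) = 2π(9.109×10⁻³¹)/((1.602×10⁻¹⁹)(9.45×10⁻³)) ≈ 3.781×10⁻⁹ s.
pitch = v∥ T = (3.487×10⁵)(3.781×10⁻⁹) ≈ 1.32×10⁻³ m.

p ≈ 1.32×10⁻³ m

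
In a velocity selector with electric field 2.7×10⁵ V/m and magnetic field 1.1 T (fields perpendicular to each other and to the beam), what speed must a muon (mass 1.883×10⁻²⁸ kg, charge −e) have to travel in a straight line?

v = 2.5×10⁵ m/s

Straight-line motion ⇒ electric and magnetic forces cancel, so E = vB.
v = E/B = 2.7×10⁵/1.1 = 2.5×10⁵ m/s.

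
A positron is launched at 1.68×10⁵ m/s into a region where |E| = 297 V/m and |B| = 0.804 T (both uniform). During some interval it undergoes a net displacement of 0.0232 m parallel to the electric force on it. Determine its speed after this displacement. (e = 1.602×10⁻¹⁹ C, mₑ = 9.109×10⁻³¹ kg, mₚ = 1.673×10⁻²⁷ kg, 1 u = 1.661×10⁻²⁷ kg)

v_f ≈ 1.57×10⁶ m/s

B does no work; ΔKE = |q|E d.
½mv_f² = ½mv₀² + |q|Ed = ½(9.109×10⁻³¹)(1.68×10⁵)² + (1.602×10⁻¹⁹)(297)(0.0232) ≈ 1.285×10⁻²⁰ J + 1.104×10⁻¹⁸ J ≈ 1.117×10⁻¹⁸ J.
v_f = √(2·1.117×10⁻¹⁸/9.109×10⁻³¹) ≈ 1.57×10⁶ m/s.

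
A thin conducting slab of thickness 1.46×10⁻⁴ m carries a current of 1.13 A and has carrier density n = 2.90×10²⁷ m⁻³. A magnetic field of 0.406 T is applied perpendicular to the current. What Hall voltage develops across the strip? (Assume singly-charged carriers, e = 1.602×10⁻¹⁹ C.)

V_H ≈ 6.76×10⁻⁶ V

V_H = IB/(n e t).
V_H = (1.13)(0.406)/((2.90×10²⁷)(1.602×10⁻¹⁹)(1.46×10⁻⁴)) ≈ 6.76×10⁻⁶ V.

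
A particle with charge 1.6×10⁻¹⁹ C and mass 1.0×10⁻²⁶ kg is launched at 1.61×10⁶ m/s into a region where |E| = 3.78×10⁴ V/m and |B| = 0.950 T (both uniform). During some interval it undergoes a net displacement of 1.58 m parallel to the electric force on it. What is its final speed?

B does no work; ΔKE = |q|E d.
½mv_f² = ½mv₀² + |q|Ed = ½(1.0×10⁻²⁶)(1.61×10⁶)² + (1.6×10⁻¹⁹)(3.78×10⁴)(1.58) ≈ 1.296×10⁻¹⁴ J + 9.556×10⁻¹⁵ J ≈ 2.252×10⁻¹⁴ J.
v_f = √(2·2.252×10⁻¹⁴/1.0×10⁻²⁶) ≈ 2.12×10⁶ m/s.

v_f ≈ 2.12×10⁶ m/s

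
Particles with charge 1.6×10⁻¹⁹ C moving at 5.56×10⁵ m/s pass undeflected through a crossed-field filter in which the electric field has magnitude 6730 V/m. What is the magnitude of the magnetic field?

Balance of forces in the selector: qE = qvB ⇒ B = E/v.
B = 6730/5.56×10⁵ = 0.0121 T.

B = 0.0121 T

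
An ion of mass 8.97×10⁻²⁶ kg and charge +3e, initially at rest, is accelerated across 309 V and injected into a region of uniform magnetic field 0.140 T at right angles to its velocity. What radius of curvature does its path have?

Acceleration: |q|V = ½mv² ⇒ v = √(2|q|V/m) = √(2·4.806×10⁻¹⁹·309/8.97×10⁻²⁶) ≈ 5.754×10⁴ m/s.
In the field: r = mv/(|q|B) = (8.97×10⁻²⁶)(5.754×10⁴)/((4.806×10⁻¹⁹)(0.140)) ≈ 0.0767 m.

r ≈ 0.0767 m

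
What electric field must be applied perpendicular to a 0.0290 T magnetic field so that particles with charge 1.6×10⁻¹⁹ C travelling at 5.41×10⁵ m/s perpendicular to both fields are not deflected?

E = 1.57×10⁴ V/m

For straight-line motion qE = qvB, so E = vB.
E = 5.41×10⁵ × 0.0290 = 1.57×10⁴ V/m.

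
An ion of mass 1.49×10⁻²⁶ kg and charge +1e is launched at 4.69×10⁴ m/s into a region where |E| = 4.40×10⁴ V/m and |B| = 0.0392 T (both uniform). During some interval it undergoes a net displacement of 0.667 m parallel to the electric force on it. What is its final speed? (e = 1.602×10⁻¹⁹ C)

B does no work; ΔKE = |q|E d.
½mv_f² = ½mv₀² + |q|Ed = ½(1.49×10⁻²⁶)(4.69×10⁴)² + (1.602×10⁻¹⁹)(4.40×10⁴)(0.667) ≈ 1.639×10⁻¹⁷ J + 4.702×10⁻¹⁵ J ≈ 4.718×10⁻¹⁵ J.
v_f = √(2·4.718×10⁻¹⁵/1.49×10⁻²⁶) ≈ 7.96×10⁵ m/s.

v_f ≈ 7.96×10⁵ m/s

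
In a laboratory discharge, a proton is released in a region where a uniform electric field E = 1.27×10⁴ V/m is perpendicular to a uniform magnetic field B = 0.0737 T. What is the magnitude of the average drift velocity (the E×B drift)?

v_d ≈ 1.72×10⁵ m/s

The steady drift has the magnetic force balancing the electric force, so v_d = E/B.
v_d = 1.27×10⁴/0.0737 = 1.72×10⁵ m/s.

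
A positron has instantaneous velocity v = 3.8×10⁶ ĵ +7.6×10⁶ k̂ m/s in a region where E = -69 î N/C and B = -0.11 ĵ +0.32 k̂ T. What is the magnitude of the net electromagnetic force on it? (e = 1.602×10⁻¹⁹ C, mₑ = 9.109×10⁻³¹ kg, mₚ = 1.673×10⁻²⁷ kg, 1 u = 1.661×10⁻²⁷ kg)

|F| ≈ 3.29×10⁻¹³ N

v×B = (2.05×10⁶, 0, 0) N/C.
E + v×B = (2.05×10⁶, 0, 0) N/C.
F = q(E + v×B) = (1.602×10⁻¹⁹ C)·(2.05×10⁶, 0, 0) = (3.29×10⁻¹³, 0, 0) N.
|F| = 3.29×10⁻¹³ N.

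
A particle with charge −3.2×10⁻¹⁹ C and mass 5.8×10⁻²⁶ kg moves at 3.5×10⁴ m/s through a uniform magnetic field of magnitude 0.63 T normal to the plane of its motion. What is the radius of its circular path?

The magnetic force provides the centripetal force: |q|vB = mv²/r.
r = mv/(|q|B) = (5.8×10⁻²⁶)(3.5×10⁴)/((3.2×10⁻¹⁹)(0.63)) ≈ 0.010 m.

r ≈ 0.010 m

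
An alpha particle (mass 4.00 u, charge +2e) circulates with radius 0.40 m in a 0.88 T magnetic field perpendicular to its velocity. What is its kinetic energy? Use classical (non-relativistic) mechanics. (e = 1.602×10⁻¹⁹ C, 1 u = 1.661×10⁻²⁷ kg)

v = |q|Br/m, then KE = ½mv² = (qBr)²/(2m).
v = (3.204×10⁻¹⁹)(0.88)(0.40)/6.644×10⁻²⁷ ≈ 1.697×10⁷ m/s.
KE = ½(6.644×10⁻²⁷)(1.697×10⁷)² ≈ 9.6×10⁻¹³ J.

KE ≈ 9.6×10⁻¹³ J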